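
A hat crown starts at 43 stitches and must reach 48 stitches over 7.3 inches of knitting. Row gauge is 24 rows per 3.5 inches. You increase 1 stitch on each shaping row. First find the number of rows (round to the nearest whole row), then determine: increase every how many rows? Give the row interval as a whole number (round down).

Increase every 10th row.

Rows = 7.3 × 6.857 = 50.1 → 50 rows.
Stitches to add: 5 → 5 shaping rows (at 1 st each).
50 / 5 = 10.00 → every 10 rows.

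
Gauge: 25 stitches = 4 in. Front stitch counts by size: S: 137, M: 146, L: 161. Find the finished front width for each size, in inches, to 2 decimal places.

25/4 = 6.25 sts per in.
S: 137 / 6.25 = 21.920 → 21.92 in.
M: 146 / 6.25 = 23.360 → 23.36 in.
L: 161 / 6.25 = 25.760 → 25.76 in.

S 21.92 inches; M 23.36 inches; L 25.76 inches.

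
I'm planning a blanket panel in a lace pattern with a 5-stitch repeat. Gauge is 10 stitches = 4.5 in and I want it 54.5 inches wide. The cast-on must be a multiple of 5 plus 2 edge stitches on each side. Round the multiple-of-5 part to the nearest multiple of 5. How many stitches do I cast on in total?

10 / 4.5 = 2.222 sts per inch.
54.5 × 2.222 = 121.11 sts.
Less 4 edge sts → 117.11 for the repeat.
Nearest multiple of 5: 115.
Add back 4 edge sts → 119.

119 stitches.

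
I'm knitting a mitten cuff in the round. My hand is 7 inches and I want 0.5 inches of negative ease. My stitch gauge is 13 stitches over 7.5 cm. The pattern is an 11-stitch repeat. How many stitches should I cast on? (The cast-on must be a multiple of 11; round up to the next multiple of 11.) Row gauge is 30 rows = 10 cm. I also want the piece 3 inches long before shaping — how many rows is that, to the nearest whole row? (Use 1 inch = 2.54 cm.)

Finished = 7 − 0.5 = 6.5 inches.
6.5 inches × 2.54 = 16.51 cm.
13/7.5 = 1.733 sts per cm; 16.51 × 1.733 = 28.62 sts.
Next multiple of 11 → 33.
3 inches = 7.62 cm; × 3 = 22.86 → 23 rows.

Cast on 33 stitches; work 23 rows.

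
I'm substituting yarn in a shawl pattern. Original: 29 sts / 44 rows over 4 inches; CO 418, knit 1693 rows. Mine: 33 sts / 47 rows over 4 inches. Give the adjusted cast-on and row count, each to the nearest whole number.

Stitches: 418 × 33/29 = 475.66 → 476.
Rows: 1693 × 47/44 = 1808.43 → 1808.

Cast on 476 stitches; work 1808 rows.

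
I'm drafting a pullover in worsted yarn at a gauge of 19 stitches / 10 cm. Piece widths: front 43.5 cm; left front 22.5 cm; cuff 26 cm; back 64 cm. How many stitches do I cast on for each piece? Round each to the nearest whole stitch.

Rate = 19/10 = 1.9 sts per cm.
front: 43.5 × 1.9 = 82.65 → 83.
left front: 22.5 × 1.9 = 42.75 → 43.
cuff: 26 × 1.9 = 49.40 → 49.
back: 64 × 1.9 = 121.60 → 122.

front 83; left front 43; cuff 49; back 122.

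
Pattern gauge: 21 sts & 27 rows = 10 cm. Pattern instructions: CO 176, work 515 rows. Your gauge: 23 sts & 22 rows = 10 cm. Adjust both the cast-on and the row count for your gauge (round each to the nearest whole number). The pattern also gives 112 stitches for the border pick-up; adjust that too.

Stitches: 176 × 23/21 = 192.76 → 193.
Rows: 515 × 22/27 = 419.63 → 420.
border pick-up: 112 × 23/21 = 122.67 → 123.

Cast on 193 stitches; work 420 rows; border pick-up 123 stitches.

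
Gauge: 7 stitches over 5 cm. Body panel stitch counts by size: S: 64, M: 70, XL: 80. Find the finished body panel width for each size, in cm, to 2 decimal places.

7/5 = 1.4 sts per cm.
S: 64 / 1.4 = 45.714 → 45.71 cm.
M: 70 / 1.4 = 50.000 → 50.00 cm.
XL: 80 / 1.4 = 57.143 → 57.14 cm.

S 45.71 cm; M 50.00 cm; XL 57.14 cm.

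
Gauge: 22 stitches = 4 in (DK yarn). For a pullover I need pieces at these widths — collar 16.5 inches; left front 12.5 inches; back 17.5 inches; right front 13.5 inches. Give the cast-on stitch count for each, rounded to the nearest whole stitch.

Rate = 22/4 = 5.5 sts per in.
collar: 16.5 × 5.5 = 90.75 → 91.
left front: 12.5 × 5.5 = 68.75 → 69.
back: 17.5 × 5.5 = 96.25 → 96.
right front: 13.5 × 5.5 = 74.25 → 74.

collar 91; left front 69; back 96; right front 74.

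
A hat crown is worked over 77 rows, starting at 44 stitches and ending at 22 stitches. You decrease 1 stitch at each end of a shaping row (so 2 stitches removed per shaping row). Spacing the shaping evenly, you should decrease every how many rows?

Stitches to remove: |22 − 44| = 22.
Shaping rows needed: 22 / 2 = 11.
77 rows / 11 = every 7 rows.

Decrease every 7th row.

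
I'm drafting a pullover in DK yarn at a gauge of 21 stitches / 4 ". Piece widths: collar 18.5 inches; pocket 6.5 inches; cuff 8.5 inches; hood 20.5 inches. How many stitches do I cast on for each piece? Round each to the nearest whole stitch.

Rate = 21/4 = 5.25 sts per in.
collar: 18.5 × 5.25 = 97.12 → 97.
pocket: 6.5 × 5.25 = 34.12 → 34.
cuff: 8.5 × 5.25 = 44.62 → 45.
hood: 20.5 × 5.25 = 107.62 → 108.

collar 97; pocket 34; cuff 45; hood 108.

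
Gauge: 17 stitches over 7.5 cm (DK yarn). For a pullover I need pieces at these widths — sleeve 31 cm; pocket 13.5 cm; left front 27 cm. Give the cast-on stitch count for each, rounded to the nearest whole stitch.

sleeve 70; pocket 31; left front 61.

Rate = 17/7.5 = 2.267 sts per cm.
sleeve: 31 × 2.267 = 70.27 → 70.
pocket: 13.5 × 2.267 = 30.60 → 31.
left front: 27 × 2.267 = 61.20 → 61.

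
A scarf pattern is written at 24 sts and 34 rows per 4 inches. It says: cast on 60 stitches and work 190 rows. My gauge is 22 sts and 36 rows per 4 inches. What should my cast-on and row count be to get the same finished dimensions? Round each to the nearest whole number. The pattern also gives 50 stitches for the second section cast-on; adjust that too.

Stitches: 60 × 22/24 = 55.00 → 55.
Rows: 190 × 36/34 = 201.18 → 201.
second section cast-on: 50 × 22/24 = 45.83 → 46.

Cast on 55 stitches; work 201 rows; second section cast-on 46 stitches.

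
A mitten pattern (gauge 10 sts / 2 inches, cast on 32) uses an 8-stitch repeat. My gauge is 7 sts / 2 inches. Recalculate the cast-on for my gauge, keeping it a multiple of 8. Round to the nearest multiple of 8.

Cast on 24 stitches.

32 × 7 / 10 = 22.40.
Nearest multiple of 8: 24.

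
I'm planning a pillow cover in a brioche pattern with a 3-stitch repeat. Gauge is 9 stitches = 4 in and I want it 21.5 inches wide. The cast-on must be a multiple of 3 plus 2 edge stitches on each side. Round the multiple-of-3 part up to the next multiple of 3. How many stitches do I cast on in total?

49 stitches.

9 / 4 = 2.25 sts per inch.
21.5 × 2.25 = 48.38 sts.
Less 4 edge sts → 44.38 for the repeat.
Next multiple of 3: 45.
Add back 4 edge sts → 49.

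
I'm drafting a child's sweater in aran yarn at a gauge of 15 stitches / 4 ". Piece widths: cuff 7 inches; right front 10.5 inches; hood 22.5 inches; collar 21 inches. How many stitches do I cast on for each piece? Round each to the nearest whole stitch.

cuff 26; right front 39; hood 84; collar 79.

Rate = 15/4 = 3.75 sts per in.
cuff: 7 × 3.75 = 26.25 → 26.
right front: 10.5 × 3.75 = 39.38 → 39.
hood: 22.5 × 3.75 = 84.38 → 84.
collar: 21 × 3.75 = 78.75 → 79.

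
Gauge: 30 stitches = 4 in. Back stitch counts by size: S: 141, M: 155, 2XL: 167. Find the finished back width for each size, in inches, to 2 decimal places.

30/4 = 7.5 sts per in.
S: 141 / 7.5 = 18.800 → 18.80 in.
M: 155 / 7.5 = 20.667 → 20.67 in.
2XL: 167 / 7.5 = 22.267 → 22.27 in.

S 18.80 inches; M 20.67 inches; 2XL 22.27 inches.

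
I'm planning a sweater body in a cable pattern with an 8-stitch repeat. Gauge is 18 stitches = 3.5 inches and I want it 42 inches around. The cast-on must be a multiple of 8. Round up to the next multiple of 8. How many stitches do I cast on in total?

18 / 3.5 = 5.143 sts per inch.
42 × 5.143 = 216.00 sts.
Next multiple of 8: 216.

216 stitches.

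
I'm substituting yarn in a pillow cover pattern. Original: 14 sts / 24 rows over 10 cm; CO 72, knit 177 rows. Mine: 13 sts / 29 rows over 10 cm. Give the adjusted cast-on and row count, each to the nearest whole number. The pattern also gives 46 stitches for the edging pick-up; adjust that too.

Stitches: 72 × 13/14 = 66.86 → 67.
Rows: 177 × 29/24 = 213.88 → 214.
edging pick-up: 46 × 13/14 = 42.71 → 43.

Cast on 67 stitches; work 214 rows; edging pick-up 43 stitches.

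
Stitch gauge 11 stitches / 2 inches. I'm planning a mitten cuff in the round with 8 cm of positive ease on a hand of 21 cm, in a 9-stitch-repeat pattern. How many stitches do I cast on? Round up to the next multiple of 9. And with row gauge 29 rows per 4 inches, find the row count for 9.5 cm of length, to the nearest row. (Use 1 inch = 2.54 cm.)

Finished = 21 + 8 = 29 cm.
29 cm × 1/2.54 = 11.42 inches.
11/2 = 5.5 sts per in; 11.42 × 5.5 = 62.80 sts.
Next multiple of 9 → 63.
9.5 cm = 3.74 inches; × 7.25 = 27.12 → 27 rows.

Cast on 63 stitches; work 27 rows.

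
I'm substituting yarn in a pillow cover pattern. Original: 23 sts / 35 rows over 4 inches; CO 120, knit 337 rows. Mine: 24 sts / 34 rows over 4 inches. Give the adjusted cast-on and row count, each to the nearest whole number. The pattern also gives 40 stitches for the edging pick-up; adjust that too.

Cast on 125 stitches; work 327 rows; edging pick-up 42 stitches.

Stitches: 120 × 24/23 = 125.22 → 125.
Rows: 337 × 34/35 = 327.37 → 327.
edging pick-up: 40 × 24/23 = 41.74 → 42.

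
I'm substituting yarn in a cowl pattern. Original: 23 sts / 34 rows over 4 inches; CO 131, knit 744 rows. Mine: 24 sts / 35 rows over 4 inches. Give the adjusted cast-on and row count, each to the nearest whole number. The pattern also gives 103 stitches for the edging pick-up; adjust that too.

Stitches: 131 × 24/23 = 136.70 → 137.
Rows: 744 × 35/34 = 765.88 → 766.
edging pick-up: 103 × 24/23 = 107.48 → 107.

Cast on 137 stitches; work 766 rows; edging pick-up 107 stitches.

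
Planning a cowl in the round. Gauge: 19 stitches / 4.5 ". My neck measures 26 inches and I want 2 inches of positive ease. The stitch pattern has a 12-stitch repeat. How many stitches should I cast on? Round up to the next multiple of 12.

Cast on 120 stitches.

Finished = 26 + 2 = 28 inches.
19 / 4.5 = 4.222 sts/in.
28 × 4.222 = 118.22 sts.
Next multiple of 12: 120.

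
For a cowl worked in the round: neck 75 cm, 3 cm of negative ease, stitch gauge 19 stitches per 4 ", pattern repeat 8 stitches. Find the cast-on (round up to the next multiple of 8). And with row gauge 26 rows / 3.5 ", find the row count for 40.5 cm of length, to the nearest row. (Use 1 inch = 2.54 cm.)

Finished = 75 − 3 = 72 cm.
72 cm × 1/2.54 = 28.35 inches.
19/4 = 4.75 sts per in; 28.35 × 4.75 = 134.65 sts.
Next multiple of 8 → 136.
40.5 cm = 15.94 inches; × 7.429 = 118.45 → 118 rows.

Cast on 136 stitches; work 118 rows.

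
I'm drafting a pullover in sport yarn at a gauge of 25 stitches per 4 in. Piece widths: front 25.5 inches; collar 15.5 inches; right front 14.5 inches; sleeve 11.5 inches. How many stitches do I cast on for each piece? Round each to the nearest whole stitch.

Rate = 25/4 = 6.25 sts per in.
front: 25.5 × 6.25 = 159.38 → 159.
collar: 15.5 × 6.25 = 96.88 → 97.
right front: 14.5 × 6.25 = 90.62 → 91.
sleeve: 11.5 × 6.25 = 71.88 → 72.

front 159; collar 97; right front 91; sleeve 72.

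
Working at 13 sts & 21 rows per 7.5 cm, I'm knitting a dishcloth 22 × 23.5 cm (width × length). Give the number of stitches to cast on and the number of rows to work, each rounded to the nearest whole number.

Cast on 38 stitches and work 66 rows.

Stitch gauge = 13/7.5 = 1.733 sts/cm; 22 × 1.733 = 38.13 → 38 sts.
Row gauge = 21/7.5 = 2.8 rows/cm; 23.5 × 2.8 = 65.80 → 66 rows.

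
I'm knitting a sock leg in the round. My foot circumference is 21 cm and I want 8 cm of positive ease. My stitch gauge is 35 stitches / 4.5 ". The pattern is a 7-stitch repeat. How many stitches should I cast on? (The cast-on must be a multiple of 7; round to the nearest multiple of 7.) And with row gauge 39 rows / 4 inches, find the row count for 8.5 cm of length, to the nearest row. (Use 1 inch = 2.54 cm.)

Finished = 21 + 8 = 29 cm.
29 cm × 1/2.54 = 11.42 inches.
35/4.5 = 7.778 sts per in; 11.42 × 7.778 = 88.80 sts.
Nearest multiple of 7 → 91.
8.5 cm = 3.35 inches; × 9.75 = 32.63 → 33 rows.

Cast on 91 stitches; work 33 rows.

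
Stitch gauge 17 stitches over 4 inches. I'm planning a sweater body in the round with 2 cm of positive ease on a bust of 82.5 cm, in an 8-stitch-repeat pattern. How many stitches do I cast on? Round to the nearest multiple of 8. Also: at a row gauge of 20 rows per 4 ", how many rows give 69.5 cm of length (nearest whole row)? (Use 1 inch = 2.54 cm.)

Finished = 82.5 + 2 = 84.5 cm.
84.5 cm × 1/2.54 = 33.27 inches.
17/4 = 4.25 sts per in; 33.27 × 4.25 = 141.39 sts.
Nearest multiple of 8 → 144.
69.5 cm = 27.36 inches; × 5 = 136.81 → 137 rows.

Cast on 144 stitches; work 137 rows.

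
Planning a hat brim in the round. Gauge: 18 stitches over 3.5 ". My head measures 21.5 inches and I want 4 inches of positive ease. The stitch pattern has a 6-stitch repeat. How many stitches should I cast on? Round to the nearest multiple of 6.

CO 132 sts.

Finished = 21.5 + 4 = 25.5 inches.
18 / 3.5 = 5.143 sts/in.
25.5 × 5.143 = 131.14 sts.
Nearest multiple of 6: 132.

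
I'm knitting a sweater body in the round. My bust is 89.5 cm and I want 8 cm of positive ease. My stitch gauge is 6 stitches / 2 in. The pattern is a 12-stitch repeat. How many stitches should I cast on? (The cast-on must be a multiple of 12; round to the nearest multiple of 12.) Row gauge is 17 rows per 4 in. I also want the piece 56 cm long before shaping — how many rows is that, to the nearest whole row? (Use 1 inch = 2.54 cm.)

Finished = 89.5 + 8 = 97.5 cm.
97.5 cm × 1/2.54 = 38.39 inches.
6/2 = 3 sts per in; 38.39 × 3 = 115.16 sts.
Nearest multiple of 12 → 120.
56 cm = 22.05 inches; × 4.25 = 93.70 → 94 rows.

Cast on 120 stitches; work 94 rows.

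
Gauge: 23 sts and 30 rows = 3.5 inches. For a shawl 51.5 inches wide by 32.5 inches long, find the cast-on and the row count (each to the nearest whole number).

Cast on 338 stitches and work 279 rows.

Stitch gauge = 23/3.5 = 6.571 sts/in; 51.5 × 6.571 = 338.43 → 338 sts.
Row gauge = 30/3.5 = 8.571 rows/in; 32.5 × 8.571 = 278.57 → 279 rows.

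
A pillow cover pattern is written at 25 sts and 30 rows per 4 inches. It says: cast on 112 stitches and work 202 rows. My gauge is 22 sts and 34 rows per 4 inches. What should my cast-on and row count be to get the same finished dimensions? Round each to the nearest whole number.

Stitches: 112 × 22/25 = 98.56 → 99.
Rows: 202 × 34/30 = 228.93 → 229.

Cast on 99 stitches; work 229 rows.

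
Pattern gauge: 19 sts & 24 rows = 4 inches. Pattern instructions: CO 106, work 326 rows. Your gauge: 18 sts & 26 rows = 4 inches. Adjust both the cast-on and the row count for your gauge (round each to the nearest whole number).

Stitches: 106 × 18/19 = 100.42 → 100.
Rows: 326 × 26/24 = 353.17 → 353.

Cast on 100 stitches; work 353 rows.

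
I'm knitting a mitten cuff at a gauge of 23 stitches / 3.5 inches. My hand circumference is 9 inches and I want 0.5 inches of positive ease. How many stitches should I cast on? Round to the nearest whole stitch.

CO 62 sts.

Finished = 9 + 0.5 = 9.5 in.
23 / 3.5 = 6.571 sts per inch.
9.50 × 6.571 = 62.43 sts.
→ 62 sts.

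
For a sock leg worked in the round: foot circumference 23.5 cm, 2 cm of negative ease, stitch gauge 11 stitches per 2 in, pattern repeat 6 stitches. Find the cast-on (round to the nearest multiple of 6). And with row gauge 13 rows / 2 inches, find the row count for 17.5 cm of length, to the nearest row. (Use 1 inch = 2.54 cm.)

Finished = 23.5 − 2 = 21.5 cm.
21.5 cm × 1/2.54 = 8.46 inches.
11/2 = 5.5 sts per in; 8.46 × 5.5 = 46.56 sts.
Nearest multiple of 6 → 48.
17.5 cm = 6.89 inches; × 6.5 = 44.78 → 45 rows.

Cast on 48 stitches; work 45 rows.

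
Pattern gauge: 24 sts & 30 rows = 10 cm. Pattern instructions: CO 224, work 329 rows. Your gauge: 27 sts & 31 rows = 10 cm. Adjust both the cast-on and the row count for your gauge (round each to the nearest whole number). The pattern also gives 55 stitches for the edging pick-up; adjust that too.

Stitches: 224 × 27/24 = 252.00 → 252.
Rows: 329 × 31/30 = 339.97 → 340.
edging pick-up: 55 × 27/24 = 61.88 → 62.

Cast on 252 stitches; work 340 rows; edging pick-up 62 stitches.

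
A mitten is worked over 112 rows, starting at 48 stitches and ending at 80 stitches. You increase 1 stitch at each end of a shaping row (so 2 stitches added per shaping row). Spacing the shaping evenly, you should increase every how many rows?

Increase every 7th row.

Stitches to add: |80 − 48| = 32.
Shaping rows needed: 32 / 2 = 16.
112 rows / 16 = every 7 rows.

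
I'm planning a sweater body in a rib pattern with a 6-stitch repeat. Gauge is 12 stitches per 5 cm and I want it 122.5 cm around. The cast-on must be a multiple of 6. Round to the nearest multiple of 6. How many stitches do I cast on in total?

12 / 5 = 2.4 sts per cm.
122.5 × 2.4 = 294.00 sts.
Nearest multiple of 6: 294.

Cast on 294 stitches.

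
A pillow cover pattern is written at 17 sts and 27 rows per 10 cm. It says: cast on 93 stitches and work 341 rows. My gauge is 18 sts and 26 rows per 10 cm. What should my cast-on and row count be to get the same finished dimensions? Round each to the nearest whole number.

Stitches: 93 × 18/17 = 98.47 → 98.
Rows: 341 × 26/27 = 328.37 → 328.

Cast on 98 stitches; work 328 rows.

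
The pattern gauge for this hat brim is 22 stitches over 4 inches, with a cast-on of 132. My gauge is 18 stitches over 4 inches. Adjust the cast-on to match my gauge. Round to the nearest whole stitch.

108 stitches.

Scale factor = 18 / 22 = 0.818.
132 × 18 / 22 = 108.00 sts.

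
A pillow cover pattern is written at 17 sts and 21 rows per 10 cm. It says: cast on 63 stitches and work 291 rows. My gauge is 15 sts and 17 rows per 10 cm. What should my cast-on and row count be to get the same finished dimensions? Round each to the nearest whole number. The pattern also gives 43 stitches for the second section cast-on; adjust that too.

Cast on 56 stitches; work 236 rows; second section cast-on 38 stitches.

Stitches: 63 × 15/17 = 55.59 → 56.
Rows: 291 × 17/21 = 235.57 → 236.
second section cast-on: 43 × 15/17 = 37.94 → 38.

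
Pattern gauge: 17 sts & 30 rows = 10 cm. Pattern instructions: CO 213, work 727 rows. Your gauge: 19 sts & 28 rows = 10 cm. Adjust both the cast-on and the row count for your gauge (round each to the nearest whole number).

Stitches: 213 × 19/17 = 238.06 → 238.
Rows: 727 × 28/30 = 678.53 → 679.

Cast on 238 stitches; work 679 rows.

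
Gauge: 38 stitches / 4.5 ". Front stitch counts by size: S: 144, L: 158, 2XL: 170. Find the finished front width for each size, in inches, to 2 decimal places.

S 17.05 inches; L 18.71 inches; 2XL 20.13 inches.

38/4.5 = 8.444 sts per in.
S: 144 / 8.444 = 17.053 → 17.05 in.
L: 158 / 8.444 = 18.711 → 18.71 in.
2XL: 170 / 8.444 = 20.132 → 20.13 in.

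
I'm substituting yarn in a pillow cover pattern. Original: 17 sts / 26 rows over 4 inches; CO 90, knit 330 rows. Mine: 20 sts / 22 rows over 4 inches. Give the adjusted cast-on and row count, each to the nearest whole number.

Stitches: 90 × 20/17 = 105.88 → 106.
Rows: 330 × 22/26 = 279.23 → 279.

Cast on 106 stitches; work 279 rows.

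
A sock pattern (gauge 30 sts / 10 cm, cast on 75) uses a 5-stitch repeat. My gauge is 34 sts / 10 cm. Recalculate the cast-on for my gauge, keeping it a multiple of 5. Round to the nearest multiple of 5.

Cast on 85 stitches.

75 × 34 / 30 = 85.00.
Nearest multiple of 5: 85.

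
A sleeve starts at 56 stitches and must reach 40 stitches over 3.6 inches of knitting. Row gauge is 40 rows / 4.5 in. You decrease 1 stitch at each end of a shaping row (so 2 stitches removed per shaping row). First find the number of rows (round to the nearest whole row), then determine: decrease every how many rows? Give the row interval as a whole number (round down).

Decrease every 4th row.

Rows = 3.6 × 8.889 = 32.0 → 32 rows.
Stitches to remove: 16 → 8 shaping rows (at 2 st each).
32 / 8 = 4.00 → every 4 rows.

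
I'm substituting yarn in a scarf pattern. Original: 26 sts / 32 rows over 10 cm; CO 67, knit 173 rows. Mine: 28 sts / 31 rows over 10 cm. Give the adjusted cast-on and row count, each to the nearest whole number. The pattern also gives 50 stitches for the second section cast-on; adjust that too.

Stitches: 67 × 28/26 = 72.15 → 72.
Rows: 173 × 31/32 = 167.59 → 168.
second section cast-on: 50 × 28/26 = 53.85 → 54.

Cast on 72 stitches; work 168 rows; second section cast-on 54 stitches.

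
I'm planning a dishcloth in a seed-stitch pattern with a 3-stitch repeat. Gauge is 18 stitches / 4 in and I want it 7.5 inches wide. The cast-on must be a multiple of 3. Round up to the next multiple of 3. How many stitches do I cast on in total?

18 / 4 = 4.5 sts per inch.
7.5 × 4.5 = 33.75 sts.
Next multiple of 3: 36.

Cast on 36 stitches.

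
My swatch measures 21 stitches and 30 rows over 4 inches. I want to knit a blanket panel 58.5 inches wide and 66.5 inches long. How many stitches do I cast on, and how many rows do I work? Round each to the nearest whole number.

Cast on 307 stitches and work 499 rows.

Stitch gauge = 21/4 = 5.25 sts/in; 58.5 × 5.25 = 307.12 → 307 sts.
Row gauge = 30/4 = 7.5 rows/in; 66.5 × 7.5 = 498.75 → 499 rows.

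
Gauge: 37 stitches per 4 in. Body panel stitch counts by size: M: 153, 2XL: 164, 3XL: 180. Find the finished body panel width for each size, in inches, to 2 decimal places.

37/4 = 9.25 sts per in.
M: 153 / 9.25 = 16.541 → 16.54 in.
2XL: 164 / 9.25 = 17.730 → 17.73 in.
3XL: 180 / 9.25 = 19.459 → 19.46 in.

M 16.54 inches; 2XL 17.73 inches; 3XL 19.46 inches.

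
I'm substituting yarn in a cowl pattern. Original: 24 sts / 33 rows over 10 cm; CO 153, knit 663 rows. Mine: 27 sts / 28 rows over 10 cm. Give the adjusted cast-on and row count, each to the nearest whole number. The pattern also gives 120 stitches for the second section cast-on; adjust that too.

Cast on 172 stitches; work 563 rows; second section cast-on 135 stitches.

Stitches: 153 × 27/24 = 172.12 → 172.
Rows: 663 × 28/33 = 562.55 → 563.
second section cast-on: 120 × 27/24 = 135.00 → 135.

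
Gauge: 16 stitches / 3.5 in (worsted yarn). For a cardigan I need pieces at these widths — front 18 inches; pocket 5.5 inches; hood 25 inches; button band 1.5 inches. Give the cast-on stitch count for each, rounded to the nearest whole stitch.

Rate = 16/3.5 = 4.571 sts per in.
front: 18 × 4.571 = 82.29 → 82.
pocket: 5.5 × 4.571 = 25.14 → 25.
hood: 25 × 4.571 = 114.29 → 114.
button band: 1.5 × 4.571 = 6.86 → 7.

front 82; pocket 25; hood 114; button band 7.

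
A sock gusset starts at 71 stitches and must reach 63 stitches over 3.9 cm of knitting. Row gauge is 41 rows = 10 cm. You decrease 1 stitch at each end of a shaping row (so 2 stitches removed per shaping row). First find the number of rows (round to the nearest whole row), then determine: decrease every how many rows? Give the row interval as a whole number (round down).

Rows = 3.9 × 4.1 = 16.0 → 16 rows.
Stitches to remove: 8 → 4 shaping rows (at 2 st each).
16 / 4 = 4.00 → every 4 rows.

Decrease every 4th row.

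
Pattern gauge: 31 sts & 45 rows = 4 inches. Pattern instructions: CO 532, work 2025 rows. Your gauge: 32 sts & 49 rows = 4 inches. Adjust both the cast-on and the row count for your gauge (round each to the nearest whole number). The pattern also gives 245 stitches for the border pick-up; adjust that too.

Stitches: 532 × 32/31 = 549.16 → 549.
Rows: 2025 × 49/45 = 2205.00 → 2205.
border pick-up: 245 × 32/31 = 252.90 → 253.

Cast on 549 stitches; work 2205 rows; border pick-up 253 stitches.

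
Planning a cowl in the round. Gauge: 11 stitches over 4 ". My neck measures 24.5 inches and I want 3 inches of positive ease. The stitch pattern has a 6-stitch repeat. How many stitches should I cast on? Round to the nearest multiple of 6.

Finished = 24.5 + 3 = 27.5 inches.
11 / 4 = 2.75 sts/in.
27.5 × 2.75 = 75.62 sts.
Nearest multiple of 6: 78.

78 stitches.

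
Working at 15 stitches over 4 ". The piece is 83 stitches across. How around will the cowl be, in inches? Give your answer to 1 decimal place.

22.1 inches.

15 stitches / 4 inch = 3.75 stitches per inch.
83 / 3.75 = 22.13 inches.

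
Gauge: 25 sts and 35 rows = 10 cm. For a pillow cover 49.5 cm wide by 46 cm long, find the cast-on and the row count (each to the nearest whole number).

Cast on 124 stitches and work 161 rows.

Stitch gauge = 25/10 = 2.5 sts/cm; 49.5 × 2.5 = 123.75 → 124 sts.
Row gauge = 35/10 = 3.5 rows/cm; 46 × 3.5 = 161.00 → 161 rows.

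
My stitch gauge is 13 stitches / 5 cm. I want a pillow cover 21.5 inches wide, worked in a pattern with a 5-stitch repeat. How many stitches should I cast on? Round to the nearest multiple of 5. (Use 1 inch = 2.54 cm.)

Cast on 140 stitches.

21.5 in = 21.5 × 2.54 = 54.61 cm.
13 / 5 = 2.6 sts/cm.
54.61 × 2.6 = 141.99 sts.
→ 140.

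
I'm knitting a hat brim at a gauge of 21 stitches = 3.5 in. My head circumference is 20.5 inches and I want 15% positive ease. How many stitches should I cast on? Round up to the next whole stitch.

Cast on 142 stitches.

Finished = 20.5 × 1.15 = 23.57 in.
21 / 3.5 = 6 sts per inch.
23.57 × 6 = 141.45 sts.
→ 142 sts.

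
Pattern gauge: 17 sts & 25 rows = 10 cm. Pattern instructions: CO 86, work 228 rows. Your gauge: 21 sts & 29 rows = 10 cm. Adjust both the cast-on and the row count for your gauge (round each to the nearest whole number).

Cast on 106 stitches; work 264 rows.

Stitches: 86 × 21/17 = 106.24 → 106.
Rows: 228 × 29/25 = 264.48 → 264.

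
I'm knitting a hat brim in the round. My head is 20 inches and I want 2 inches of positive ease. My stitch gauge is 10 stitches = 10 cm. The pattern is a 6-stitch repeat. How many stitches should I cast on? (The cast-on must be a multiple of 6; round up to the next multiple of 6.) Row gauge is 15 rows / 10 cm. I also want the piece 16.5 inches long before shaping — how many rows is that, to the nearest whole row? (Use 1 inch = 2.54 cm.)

Finished = 20 + 2 = 22 inches.
22 inches × 2.54 = 55.88 cm.
10/10 = 1 sts per cm; 55.88 × 1 = 55.88 sts.
Next multiple of 6 → 60.
16.5 inches = 41.91 cm; × 1.5 = 62.87 → 63 rows.

Cast on 60 stitches; work 63 rows.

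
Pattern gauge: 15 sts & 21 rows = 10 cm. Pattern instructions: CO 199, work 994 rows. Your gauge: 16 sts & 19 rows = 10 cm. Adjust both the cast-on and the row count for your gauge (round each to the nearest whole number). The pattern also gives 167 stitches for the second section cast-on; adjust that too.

Cast on 212 stitches; work 899 rows; second section cast-on 178 stitches.

Stitches: 199 × 16/15 = 212.27 → 212.
Rows: 994 × 19/21 = 899.33 → 899.
second section cast-on: 167 × 16/15 = 178.13 → 178.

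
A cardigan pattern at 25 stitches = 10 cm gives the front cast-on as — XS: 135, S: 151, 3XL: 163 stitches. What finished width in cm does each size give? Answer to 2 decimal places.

25/10 = 2.5 sts per cm.
XS: 135 / 2.5 = 54.000 → 54.00 cm.
S: 151 / 2.5 = 60.400 → 60.40 cm.
3XL: 163 / 2.5 = 65.200 → 65.20 cm.

XS 54.00 cm; S 60.40 cm; 3XL 65.20 cm.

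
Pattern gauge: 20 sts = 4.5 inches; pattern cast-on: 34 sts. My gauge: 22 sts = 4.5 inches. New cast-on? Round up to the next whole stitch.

CO 38 sts.

Scale factor = 22 / 20 = 1.100.
34 × 22 / 20 = 37.40 sts.
→ 38 sts.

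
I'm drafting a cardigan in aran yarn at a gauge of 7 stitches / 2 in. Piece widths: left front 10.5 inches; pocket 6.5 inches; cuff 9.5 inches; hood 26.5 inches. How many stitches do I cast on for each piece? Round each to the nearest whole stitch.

left front 37; pocket 23; cuff 33; hood 93.

Rate = 7/2 = 3.5 sts per in.
left front: 10.5 × 3.5 = 36.75 → 37.
pocket: 6.5 × 3.5 = 22.75 → 23.
cuff: 9.5 × 3.5 = 33.25 → 33.
hood: 26.5 × 3.5 = 92.75 → 93.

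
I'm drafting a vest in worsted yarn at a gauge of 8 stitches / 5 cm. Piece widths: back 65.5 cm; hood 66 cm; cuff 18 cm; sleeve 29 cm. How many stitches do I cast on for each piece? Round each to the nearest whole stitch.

back 105; hood 106; cuff 29; sleeve 46.

Rate = 8/5 = 1.6 sts per cm.
back: 65.5 × 1.6 = 104.80 → 105.
hood: 66 × 1.6 = 105.60 → 106.
cuff: 18 × 1.6 = 28.80 → 29.
sleeve: 29 × 1.6 = 46.40 → 46.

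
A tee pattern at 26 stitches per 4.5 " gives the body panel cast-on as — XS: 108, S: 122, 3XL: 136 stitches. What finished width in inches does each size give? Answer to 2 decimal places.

26/4.5 = 5.778 sts per in.
XS: 108 / 5.778 = 18.692 → 18.69 in.
S: 122 / 5.778 = 21.115 → 21.12 in.
3XL: 136 / 5.778 = 23.538 → 23.54 in.

XS 18.69 inches; S 21.12 inches; 3XL 23.54 inches.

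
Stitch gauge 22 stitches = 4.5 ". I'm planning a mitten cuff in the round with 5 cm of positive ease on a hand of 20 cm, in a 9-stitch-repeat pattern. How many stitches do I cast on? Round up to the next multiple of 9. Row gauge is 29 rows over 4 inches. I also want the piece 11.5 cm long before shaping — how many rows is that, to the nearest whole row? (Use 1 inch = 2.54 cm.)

Cast on 54 stitches; work 33 rows.

Finished = 20 + 5 = 25 cm.
25 cm × 1/2.54 = 9.84 inches.
22/4.5 = 4.889 sts per in; 9.84 × 4.889 = 48.12 sts.
Next multiple of 9 → 54.
11.5 cm = 4.53 inches; × 7.25 = 32.82 → 33 rows.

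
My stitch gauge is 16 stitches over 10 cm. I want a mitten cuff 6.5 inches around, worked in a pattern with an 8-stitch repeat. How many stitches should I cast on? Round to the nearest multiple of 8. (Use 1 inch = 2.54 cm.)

6.5 in = 6.5 × 2.54 = 16.51 cm.
16 / 10 = 1.6 sts/cm.
16.51 × 1.6 = 26.42 sts.
→ 24.

Cast on 24 stitches.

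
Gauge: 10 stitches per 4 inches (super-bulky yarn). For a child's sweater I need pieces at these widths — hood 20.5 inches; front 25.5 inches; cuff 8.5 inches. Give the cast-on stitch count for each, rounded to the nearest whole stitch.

Rate = 10/4 = 2.5 sts per in.
hood: 20.5 × 2.5 = 51.25 → 51.
front: 25.5 × 2.5 = 63.75 → 64.
cuff: 8.5 × 2.5 = 21.25 → 21.

hood 51; front 64; cuff 21.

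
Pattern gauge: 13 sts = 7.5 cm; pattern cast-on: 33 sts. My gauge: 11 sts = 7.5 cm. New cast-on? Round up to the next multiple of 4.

Cast on 28 stitches.

Scale factor = 11 / 13 = 0.846.
33 × 11 / 13 = 27.92 sts.
→ 28 sts.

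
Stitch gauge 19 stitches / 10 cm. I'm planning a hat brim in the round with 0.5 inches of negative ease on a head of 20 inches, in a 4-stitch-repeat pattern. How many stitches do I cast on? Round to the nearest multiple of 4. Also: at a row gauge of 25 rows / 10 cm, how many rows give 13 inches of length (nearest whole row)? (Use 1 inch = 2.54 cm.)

Cast on 96 stitches; work 83 rows.

Finished = 20 − 0.5 = 19.5 inches.
19.5 inches × 2.54 = 49.53 cm.
19/10 = 1.9 sts per cm; 49.53 × 1.9 = 94.11 sts.
Nearest multiple of 4 → 96.
13 inches = 33.02 cm; × 2.5 = 82.55 → 83 rows.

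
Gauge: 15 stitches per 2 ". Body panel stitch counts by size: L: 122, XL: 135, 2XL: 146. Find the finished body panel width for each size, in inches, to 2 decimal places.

15/2 = 7.5 sts per in.
L: 122 / 7.5 = 16.267 → 16.27 in.
XL: 135 / 7.5 = 18.000 → 18.00 in.
2XL: 146 / 7.5 = 19.467 → 19.47 in.

L 16.27 inches; XL 18.00 inches; 2XL 19.47 inches.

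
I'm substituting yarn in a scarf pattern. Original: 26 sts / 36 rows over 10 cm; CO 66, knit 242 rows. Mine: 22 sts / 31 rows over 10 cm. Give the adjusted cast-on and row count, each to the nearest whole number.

Cast on 56 stitches; work 208 rows.

Stitches: 66 × 22/26 = 55.85 → 56.
Rows: 242 × 31/36 = 208.39 → 208.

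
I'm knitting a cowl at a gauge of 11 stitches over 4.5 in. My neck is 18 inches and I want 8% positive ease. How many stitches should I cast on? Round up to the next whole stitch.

Finished = 18 × 1.08 = 19.44 in.
11 / 4.5 = 2.444 sts per inch.
19.44 × 2.444 = 47.52 sts.
→ 48 sts.

CO 48 sts.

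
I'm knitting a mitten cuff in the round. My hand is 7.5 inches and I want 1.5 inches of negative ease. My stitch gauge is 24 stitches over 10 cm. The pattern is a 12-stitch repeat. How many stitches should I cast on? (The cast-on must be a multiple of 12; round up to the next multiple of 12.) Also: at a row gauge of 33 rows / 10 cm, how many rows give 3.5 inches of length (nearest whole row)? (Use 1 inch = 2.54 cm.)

Finished = 7.5 − 1.5 = 6 inches.
6 inches × 2.54 = 15.24 cm.
24/10 = 2.4 sts per cm; 15.24 × 2.4 = 36.58 sts.
Next multiple of 12 → 48.
3.5 inches = 8.89 cm; × 3.3 = 29.34 → 29 rows.

Cast on 48 stitches; work 29 rows.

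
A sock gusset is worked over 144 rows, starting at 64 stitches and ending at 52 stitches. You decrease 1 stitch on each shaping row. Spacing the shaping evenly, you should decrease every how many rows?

Stitches to remove: |52 − 64| = 12.
Shaping rows needed: 12 / 1 = 12.
144 rows / 12 = every 12 rows.

Decrease every 12th row.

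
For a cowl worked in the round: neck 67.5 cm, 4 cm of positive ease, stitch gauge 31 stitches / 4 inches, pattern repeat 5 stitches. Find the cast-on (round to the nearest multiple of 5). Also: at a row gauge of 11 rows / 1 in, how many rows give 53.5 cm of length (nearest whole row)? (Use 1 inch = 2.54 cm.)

Finished = 67.5 + 4 = 71.5 cm.
71.5 cm × 1/2.54 = 28.15 inches.
31/4 = 7.75 sts per in; 28.15 × 7.75 = 218.16 sts.
Nearest multiple of 5 → 220.
53.5 cm = 21.06 inches; × 11 = 231.69 → 232 rows.

Cast on 220 stitches; work 232 rows.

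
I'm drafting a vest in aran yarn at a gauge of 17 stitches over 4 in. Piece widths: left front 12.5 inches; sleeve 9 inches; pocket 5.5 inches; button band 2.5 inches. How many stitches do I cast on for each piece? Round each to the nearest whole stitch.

Rate = 17/4 = 4.25 sts per in.
left front: 12.5 × 4.25 = 53.12 → 53.
sleeve: 9 × 4.25 = 38.25 → 38.
pocket: 5.5 × 4.25 = 23.38 → 23.
button band: 2.5 × 4.25 = 10.62 → 11.

left front 53; sleeve 38; pocket 23; button band 11.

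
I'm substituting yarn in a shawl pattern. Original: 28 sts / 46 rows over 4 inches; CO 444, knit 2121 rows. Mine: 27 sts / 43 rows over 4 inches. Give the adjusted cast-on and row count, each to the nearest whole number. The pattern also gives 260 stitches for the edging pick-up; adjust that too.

Stitches: 444 × 27/28 = 428.14 → 428.
Rows: 2121 × 43/46 = 1982.67 → 1983.
edging pick-up: 260 × 27/28 = 250.71 → 251.

Cast on 428 stitches; work 1983 rows; edging pick-up 251 stitches.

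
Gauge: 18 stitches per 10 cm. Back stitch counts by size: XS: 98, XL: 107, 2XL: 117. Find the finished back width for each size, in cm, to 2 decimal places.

18/10 = 1.8 sts per cm.
XS: 98 / 1.8 = 54.444 → 54.44 cm.
XL: 107 / 1.8 = 59.444 → 59.44 cm.
2XL: 117 / 1.8 = 65.000 → 65.00 cm.

XS 54.44 cm; XL 59.44 cm; 2XL 65.00 cm.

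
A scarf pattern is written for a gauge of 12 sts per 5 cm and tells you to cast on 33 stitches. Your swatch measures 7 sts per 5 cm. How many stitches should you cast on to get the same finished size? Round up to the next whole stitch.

Cast on 20 stitches.

Scale factor = 7 / 12 = 0.583.
33 × 7 / 12 = 19.25 sts.
→ 20 sts.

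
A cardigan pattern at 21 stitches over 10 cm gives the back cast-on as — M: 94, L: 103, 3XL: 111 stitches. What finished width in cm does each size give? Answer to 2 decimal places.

21/10 = 2.1 sts per cm.
M: 94 / 2.1 = 44.762 → 44.76 cm.
L: 103 / 2.1 = 49.048 → 49.05 cm.
3XL: 111 / 2.1 = 52.857 → 52.86 cm.

M 44.76 cm; L 49.05 cm; 3XL 52.86 cm.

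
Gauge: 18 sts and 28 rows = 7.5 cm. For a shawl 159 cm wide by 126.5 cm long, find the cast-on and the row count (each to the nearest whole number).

Stitch gauge = 18/7.5 = 2.4 sts/cm; 159 × 2.4 = 381.60 → 382 sts.
Row gauge = 28/7.5 = 3.733 rows/cm; 126.5 × 3.733 = 472.27 → 472 rows.

Cast on 382 stitches and work 472 rows.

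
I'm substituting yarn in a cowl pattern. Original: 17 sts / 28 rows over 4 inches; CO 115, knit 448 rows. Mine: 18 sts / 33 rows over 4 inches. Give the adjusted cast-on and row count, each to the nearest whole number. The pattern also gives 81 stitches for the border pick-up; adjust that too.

Stitches: 115 × 18/17 = 121.76 → 122.
Rows: 448 × 33/28 = 528.00 → 528.
border pick-up: 81 × 18/17 = 85.76 → 86.

Cast on 122 stitches; work 528 rows; border pick-up 86 stitches.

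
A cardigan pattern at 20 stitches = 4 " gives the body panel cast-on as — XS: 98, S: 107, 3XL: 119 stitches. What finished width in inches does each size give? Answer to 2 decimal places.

XS 19.60 inches; S 21.40 inches; 3XL 23.80 inches.

20/4 = 5 sts per in.
XS: 98 / 5 = 19.600 → 19.60 in.
S: 107 / 5 = 21.400 → 21.40 in.
3XL: 119 / 5 = 23.800 → 23.80 in.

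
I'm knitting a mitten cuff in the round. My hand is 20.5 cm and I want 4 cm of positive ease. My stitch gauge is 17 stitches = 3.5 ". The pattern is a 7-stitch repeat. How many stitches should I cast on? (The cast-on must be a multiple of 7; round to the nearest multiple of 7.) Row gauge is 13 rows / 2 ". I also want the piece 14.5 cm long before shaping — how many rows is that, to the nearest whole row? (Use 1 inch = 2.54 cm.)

Finished = 20.5 + 4 = 24.5 cm.
24.5 cm × 1/2.54 = 9.65 inches.
17/3.5 = 4.857 sts per in; 9.65 × 4.857 = 46.85 sts.
Nearest multiple of 7 → 49.
14.5 cm = 5.71 inches; × 6.5 = 37.11 → 37 rows.

Cast on 49 stitches; work 37 rows.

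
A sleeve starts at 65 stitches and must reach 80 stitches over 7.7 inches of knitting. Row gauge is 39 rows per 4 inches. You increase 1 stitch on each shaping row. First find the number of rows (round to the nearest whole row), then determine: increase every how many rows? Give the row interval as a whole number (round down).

Increase every 5th row.

Rows = 7.7 × 9.75 = 75.1 → 75 rows.
Stitches to add: 15 → 15 shaping rows (at 1 st each).
75 / 15 = 5.00 → every 5 rows.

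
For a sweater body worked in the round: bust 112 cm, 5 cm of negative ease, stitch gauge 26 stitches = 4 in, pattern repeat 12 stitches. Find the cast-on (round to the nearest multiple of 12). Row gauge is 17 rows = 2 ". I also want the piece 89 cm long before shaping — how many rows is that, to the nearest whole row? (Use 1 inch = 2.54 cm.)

Cast on 276 stitches; work 298 rows.

Finished = 112 − 5 = 107 cm.
107 cm × 1/2.54 = 42.13 inches.
26/4 = 6.5 sts per in; 42.13 × 6.5 = 273.82 sts.
Nearest multiple of 12 → 276.
89 cm = 35.04 inches; × 8.5 = 297.83 → 298 rows.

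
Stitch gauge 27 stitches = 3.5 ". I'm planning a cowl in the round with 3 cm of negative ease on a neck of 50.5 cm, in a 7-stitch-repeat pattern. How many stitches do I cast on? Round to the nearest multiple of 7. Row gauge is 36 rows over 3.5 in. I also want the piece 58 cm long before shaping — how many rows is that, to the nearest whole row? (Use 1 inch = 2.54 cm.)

Cast on 147 stitches; work 235 rows.

Finished = 50.5 − 3 = 47.5 cm.
47.5 cm × 1/2.54 = 18.70 inches.
27/3.5 = 7.714 sts per in; 18.70 × 7.714 = 144.26 sts.
Nearest multiple of 7 → 147.
58 cm = 22.83 inches; × 10.286 = 234.87 → 235 rows.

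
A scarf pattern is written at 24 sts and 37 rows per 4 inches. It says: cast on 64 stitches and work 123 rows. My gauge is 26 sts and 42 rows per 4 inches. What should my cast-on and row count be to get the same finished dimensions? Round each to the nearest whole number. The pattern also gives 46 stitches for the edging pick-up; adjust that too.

Cast on 69 stitches; work 140 rows; edging pick-up 50 stitches.

Stitches: 64 × 26/24 = 69.33 → 69.
Rows: 123 × 42/37 = 139.62 → 140.
edging pick-up: 46 × 26/24 = 49.83 → 50.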